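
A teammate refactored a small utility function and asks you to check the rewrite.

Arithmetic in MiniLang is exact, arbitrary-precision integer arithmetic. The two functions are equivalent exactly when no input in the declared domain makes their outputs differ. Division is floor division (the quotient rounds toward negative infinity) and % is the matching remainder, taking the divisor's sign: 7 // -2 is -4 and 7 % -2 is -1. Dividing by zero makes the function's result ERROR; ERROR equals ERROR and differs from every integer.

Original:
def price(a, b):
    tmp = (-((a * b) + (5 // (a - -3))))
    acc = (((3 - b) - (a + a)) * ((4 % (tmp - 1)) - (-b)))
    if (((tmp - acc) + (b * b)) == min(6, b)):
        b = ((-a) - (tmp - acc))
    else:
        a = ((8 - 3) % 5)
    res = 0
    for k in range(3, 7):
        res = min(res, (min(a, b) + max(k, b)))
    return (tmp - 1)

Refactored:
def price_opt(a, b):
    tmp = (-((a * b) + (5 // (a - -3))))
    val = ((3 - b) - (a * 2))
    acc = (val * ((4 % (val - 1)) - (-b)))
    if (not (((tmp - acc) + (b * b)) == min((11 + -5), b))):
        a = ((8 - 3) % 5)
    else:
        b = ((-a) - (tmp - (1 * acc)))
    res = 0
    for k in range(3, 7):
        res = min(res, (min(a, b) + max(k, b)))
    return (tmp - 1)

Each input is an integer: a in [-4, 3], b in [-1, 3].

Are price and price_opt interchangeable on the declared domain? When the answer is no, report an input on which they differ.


Evaluate both at a=-4, b=-1.
price: tmp becomes 1; next hits division by zero so the output is ERROR
price_opt: tmp becomes 1; next val becomes 12; next acc becomes 36; next (not (((tmp - acc) + (b * b)) == min((11 + -5), b))) evaluates to true; next a becomes 0; next res becomes 0; next at k=3:; next res becomes 0; next at k=4:; next res becomes 0; next at k=5:; next res becomes 0; next at k=6:; next res becomes 0; next final value 0
ERROR != 0, so the rewrite changes behavior.
verdict: not equivalent; witness: a=-4, b=-1


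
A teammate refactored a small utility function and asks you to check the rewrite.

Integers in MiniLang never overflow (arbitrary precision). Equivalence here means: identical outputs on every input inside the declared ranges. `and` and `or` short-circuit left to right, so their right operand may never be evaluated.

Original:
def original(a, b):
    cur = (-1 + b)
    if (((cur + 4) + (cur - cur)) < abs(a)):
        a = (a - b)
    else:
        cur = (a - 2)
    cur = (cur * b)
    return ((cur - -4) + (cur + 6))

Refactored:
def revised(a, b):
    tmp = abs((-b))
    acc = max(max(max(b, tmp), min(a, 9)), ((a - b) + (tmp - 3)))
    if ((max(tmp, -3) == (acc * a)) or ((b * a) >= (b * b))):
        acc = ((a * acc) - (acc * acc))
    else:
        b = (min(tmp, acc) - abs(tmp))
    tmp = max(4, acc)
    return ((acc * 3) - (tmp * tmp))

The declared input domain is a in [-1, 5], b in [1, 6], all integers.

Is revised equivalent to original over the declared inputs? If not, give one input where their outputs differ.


Evaluate both at a=-1, b=1.
original: cur becomes 0; next (((cur + 4) + (cur - cur)) < abs(a)) evaluates to false; next cur becomes -3; next cur becomes -3; next final value 4
revised: tmp becomes 1; next acc becomes 1; next ((max(tmp, -3) == (acc * a)) or ((b * a) >= (b * b))) evaluates to false; next b becomes 0; next tmp becomes 4; next final value -13
4 != -13, so the rewrite changes behavior.
verdict: not equivalent; witness: a=-1, b=1


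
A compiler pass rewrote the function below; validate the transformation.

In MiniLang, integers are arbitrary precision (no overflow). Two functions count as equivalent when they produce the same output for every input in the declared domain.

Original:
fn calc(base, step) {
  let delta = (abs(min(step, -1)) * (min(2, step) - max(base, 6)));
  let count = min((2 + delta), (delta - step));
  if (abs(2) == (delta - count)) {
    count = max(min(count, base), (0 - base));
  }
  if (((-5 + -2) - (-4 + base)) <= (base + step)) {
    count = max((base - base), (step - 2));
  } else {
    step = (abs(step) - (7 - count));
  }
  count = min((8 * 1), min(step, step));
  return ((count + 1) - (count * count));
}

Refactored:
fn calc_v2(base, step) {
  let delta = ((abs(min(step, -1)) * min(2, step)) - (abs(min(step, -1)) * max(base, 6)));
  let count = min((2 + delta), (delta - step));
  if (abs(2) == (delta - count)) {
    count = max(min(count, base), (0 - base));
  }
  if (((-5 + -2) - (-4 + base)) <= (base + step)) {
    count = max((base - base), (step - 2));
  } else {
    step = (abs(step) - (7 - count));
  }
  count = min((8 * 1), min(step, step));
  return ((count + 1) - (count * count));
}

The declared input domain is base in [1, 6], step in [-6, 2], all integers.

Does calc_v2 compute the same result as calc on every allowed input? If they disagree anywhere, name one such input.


Changes here: constant usage differs, plus arithmetic usage differs, plus min/max/abs usage differs; the full 54-point sweep finds no disagreement.
verdict: equivalent


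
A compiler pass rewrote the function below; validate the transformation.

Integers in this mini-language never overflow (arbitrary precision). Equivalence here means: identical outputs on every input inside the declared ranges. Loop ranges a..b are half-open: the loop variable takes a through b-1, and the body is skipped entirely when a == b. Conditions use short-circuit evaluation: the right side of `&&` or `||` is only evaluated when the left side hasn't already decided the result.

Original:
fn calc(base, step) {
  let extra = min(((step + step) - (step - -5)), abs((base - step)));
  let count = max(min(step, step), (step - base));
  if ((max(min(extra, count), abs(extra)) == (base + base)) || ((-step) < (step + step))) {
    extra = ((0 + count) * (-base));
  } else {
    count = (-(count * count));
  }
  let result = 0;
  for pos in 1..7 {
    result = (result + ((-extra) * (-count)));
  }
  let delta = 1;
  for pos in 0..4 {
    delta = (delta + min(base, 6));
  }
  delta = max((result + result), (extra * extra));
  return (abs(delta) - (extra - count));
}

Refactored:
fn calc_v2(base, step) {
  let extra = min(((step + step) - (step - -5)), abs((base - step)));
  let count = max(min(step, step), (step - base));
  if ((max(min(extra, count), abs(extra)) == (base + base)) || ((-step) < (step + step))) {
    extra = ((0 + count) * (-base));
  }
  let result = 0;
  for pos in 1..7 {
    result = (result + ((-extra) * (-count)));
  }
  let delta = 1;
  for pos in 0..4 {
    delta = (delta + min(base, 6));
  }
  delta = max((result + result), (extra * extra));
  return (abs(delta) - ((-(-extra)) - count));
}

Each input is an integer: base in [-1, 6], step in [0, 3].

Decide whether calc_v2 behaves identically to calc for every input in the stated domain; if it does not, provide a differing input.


The rewrite breaks on base=-1, step=0, where the results are 64 and 31.
calc: extra=-5, then count=1, then ((max(min(extra, count), abs(extra)) == (base + base)) || ((-step) < (step + step))) is false, then count=-1, then result=0, then (pos=1), then result=5, then (pos=2), then result=10, then (pos=3), then result=15, then (pos=4), then result=20, then (pos=5), then result=25, then (pos=6), then result=30, then delta=1, then (pos=0), then delta=0, then (pos=1), then delta=-1, then (pos=2), then delta=-2, then (pos=3), then delta=-3, then delta=60, then returns 64
calc_v2: extra=-5, then count=1, then ((max(min(extra, count), abs(extra)) == (base + base)) || ((-step) < (step + step))) is false, then result=0, then (pos=1), then result=-5, then (pos=2), then result=-10, then (pos=3), then result=-15, then (pos=4), then result=-20, then (pos=5), then result=-25, then (pos=6), then result=-30, then delta=1, then (pos=0), then delta=0, then (pos=1), then delta=-1, then (pos=2), then delta=-2, then (pos=3), then delta=-3, then delta=25, then returns 31
verdict: not equivalent; witness: base=-1, step=0


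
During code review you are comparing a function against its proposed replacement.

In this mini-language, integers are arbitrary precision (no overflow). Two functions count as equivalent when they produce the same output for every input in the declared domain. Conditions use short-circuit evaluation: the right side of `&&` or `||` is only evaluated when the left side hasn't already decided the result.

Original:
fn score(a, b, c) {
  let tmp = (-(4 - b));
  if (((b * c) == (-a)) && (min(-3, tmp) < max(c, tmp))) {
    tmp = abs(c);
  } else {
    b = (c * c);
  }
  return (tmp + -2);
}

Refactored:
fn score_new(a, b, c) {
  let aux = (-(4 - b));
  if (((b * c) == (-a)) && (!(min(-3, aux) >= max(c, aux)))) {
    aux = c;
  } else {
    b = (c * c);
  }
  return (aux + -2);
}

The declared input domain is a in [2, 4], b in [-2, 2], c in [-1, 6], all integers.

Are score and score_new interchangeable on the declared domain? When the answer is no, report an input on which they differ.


The rewrite breaks on a=2, b=2, c=-1, where the results are -1 and -3.
score: tmp becomes -2; next (((b * c) == (-a)) && (min(-3, tmp) < max(c, tmp))) evaluates to true; next tmp becomes 1; next final value -1
score_new: aux becomes -2; next (((b * c) == (-a)) && (!(min(-3, aux) >= max(c, aux)))) evaluates to true; next aux becomes -1; next final value -3
verdict: not equivalent; witness: a=2, b=2, c=-1


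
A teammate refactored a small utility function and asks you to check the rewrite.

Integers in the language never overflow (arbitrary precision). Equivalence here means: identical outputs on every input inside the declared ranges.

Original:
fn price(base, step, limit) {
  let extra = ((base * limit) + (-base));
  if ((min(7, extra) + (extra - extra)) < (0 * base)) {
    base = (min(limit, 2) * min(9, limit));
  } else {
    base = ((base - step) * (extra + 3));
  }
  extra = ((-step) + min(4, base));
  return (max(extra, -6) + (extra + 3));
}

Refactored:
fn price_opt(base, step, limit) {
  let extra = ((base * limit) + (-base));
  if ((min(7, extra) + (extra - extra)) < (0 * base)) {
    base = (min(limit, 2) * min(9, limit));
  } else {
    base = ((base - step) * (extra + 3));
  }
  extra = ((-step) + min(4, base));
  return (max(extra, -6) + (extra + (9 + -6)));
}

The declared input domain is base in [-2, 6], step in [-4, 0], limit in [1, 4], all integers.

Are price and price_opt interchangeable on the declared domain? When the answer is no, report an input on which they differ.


Behavior is preserved: although arithmetic usage differs; constant usage differs, the outputs never diverge.
As a probe, take base=-1, step=0, limit=2: price runs extra=-1, then ((min(7, extra) + (extra - extra)) < (0 * base)) is true, then base=4, then extra=4, then returns 11; price_opt runs extra=-1, then ((min(7, extra) + (extra - extra)) < (0 * base)) is true, then base=4, then extra=4, then returns 11; both end at 11.
An exhaustive pass over the 180 declared inputs shows identical outputs.
verdict: equivalent


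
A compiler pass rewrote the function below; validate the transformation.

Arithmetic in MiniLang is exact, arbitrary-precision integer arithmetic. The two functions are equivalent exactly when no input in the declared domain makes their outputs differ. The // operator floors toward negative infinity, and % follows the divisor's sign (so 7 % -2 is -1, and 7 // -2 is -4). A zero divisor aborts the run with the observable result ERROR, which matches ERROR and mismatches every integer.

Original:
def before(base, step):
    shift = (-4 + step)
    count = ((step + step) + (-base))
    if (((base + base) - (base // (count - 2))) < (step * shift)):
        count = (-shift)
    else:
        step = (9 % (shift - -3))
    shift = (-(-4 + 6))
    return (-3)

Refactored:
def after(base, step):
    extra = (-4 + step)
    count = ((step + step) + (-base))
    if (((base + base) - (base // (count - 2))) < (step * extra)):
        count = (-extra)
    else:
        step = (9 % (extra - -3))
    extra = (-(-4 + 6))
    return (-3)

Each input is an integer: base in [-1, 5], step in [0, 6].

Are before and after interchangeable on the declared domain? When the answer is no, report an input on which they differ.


Changes here: local variable names differ; the full 49-point sweep finds no disagreement.
verdict: equivalent


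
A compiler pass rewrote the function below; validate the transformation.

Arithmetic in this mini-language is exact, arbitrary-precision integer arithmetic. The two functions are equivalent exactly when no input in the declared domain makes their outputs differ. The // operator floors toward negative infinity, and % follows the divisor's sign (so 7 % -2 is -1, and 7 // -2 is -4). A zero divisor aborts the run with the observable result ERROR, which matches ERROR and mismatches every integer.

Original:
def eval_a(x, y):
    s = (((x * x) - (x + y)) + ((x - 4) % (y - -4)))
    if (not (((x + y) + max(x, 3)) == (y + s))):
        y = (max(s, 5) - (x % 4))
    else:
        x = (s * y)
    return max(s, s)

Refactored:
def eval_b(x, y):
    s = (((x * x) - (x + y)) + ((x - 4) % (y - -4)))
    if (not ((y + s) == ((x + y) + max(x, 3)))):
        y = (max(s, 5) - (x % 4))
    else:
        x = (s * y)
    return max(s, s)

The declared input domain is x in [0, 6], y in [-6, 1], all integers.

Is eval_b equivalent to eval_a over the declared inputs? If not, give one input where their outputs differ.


Although same computation, different form, 56/56 inputs agree.
verdict: equivalent


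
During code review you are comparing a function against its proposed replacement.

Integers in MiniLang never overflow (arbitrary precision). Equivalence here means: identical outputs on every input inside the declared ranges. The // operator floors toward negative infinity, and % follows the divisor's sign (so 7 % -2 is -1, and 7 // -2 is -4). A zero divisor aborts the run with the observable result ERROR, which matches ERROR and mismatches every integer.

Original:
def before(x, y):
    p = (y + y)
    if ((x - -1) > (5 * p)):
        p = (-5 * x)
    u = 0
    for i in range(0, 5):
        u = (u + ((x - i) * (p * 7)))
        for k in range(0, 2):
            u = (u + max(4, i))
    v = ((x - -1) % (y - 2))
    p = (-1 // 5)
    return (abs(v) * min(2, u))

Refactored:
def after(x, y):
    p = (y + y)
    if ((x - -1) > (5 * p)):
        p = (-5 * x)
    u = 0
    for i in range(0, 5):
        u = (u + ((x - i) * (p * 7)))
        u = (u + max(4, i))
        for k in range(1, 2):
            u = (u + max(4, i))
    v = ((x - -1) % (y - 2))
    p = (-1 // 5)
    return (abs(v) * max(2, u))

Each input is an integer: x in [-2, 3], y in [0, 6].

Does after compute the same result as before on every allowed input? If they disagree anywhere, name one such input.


The rewrite breaks on x=-2, y=0, where the results are 2 and 40.
before: p = 0; ((x - -1) > (5 * p)) -> false; u = 0; [i=0]; u = 0; [k=0]; u = 4; [k=1]; u = 8; [i=1]; u = 8; [k=0]; u = 12; [k=1]; u = 16; [i=2]; u = 16; [k=0]; u = 20; [k=1]; u = 24; [i=3]; u = 24; [k=0]; u = 28; [k=1]; u = 32; [i=4]; u = 32; [k=0]; u = 36; [k=1]; u = 40; v = -1; p = -1; return 2
after: p = 0; ((x - -1) > (5 * p)) -> false; u = 0; [i=0]; u = 0; u = 4; [k=1]; u = 8; [i=1]; u = 8; u = 12; [k=1]; u = 16; [i=2]; u = 16; u = 20; [k=1]; u = 24; [i=3]; u = 24; u = 28; [k=1]; u = 32; [i=4]; u = 32; u = 36; [k=1]; u = 40; v = -1; p = -1; return 40
verdict: not equivalent; witness: x=-2, y=0


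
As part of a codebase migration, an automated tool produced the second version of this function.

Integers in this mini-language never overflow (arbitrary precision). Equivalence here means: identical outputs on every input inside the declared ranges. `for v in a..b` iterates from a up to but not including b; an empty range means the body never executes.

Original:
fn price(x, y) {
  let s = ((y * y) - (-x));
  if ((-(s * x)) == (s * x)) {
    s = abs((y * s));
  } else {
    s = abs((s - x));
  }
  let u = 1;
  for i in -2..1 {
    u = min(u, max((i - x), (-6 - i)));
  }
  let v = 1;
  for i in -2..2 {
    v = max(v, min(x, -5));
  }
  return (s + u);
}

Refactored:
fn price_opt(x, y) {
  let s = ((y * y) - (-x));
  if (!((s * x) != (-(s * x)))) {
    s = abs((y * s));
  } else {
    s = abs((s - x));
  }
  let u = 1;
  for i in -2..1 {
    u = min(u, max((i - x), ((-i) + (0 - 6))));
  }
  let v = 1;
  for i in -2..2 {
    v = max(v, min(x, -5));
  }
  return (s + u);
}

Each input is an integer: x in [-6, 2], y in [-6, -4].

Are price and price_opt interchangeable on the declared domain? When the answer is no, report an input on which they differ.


Side by side, the visible changes include: constant usage differs, and arithmetic usage differs, and comparison usage differs, and boolean connective usage differs.
Tracing x=-6, y=-5: price: s := 19 | ((-(s * x)) == (s * x)): false | s := 25 | u := 1 | iter i=-2: | u := 1 | iter i=-1: | u := 1 | iter i=0: | u := 1 | v := 1 | iter i=-2: | v := 1 | iter i=-1: | v := 1 | iter i=0: | v := 1 | iter i=1: | v := 1 | result 26 | price_opt: s := 19 | (!((s * x) != (-(s * x)))): false | s := 25 | u := 1 | iter i=-2: | u := 1 | iter i=-1: | u := 1 | iter i=0: | u := 1 | v := 1 | iter i=-2: | v := 1 | iter i=-1: | v := 1 | iter i=0: | v := 1 | iter i=1: | v := 1 | result 26 — matching result 26.
An exhaustive pass over the 27 declared inputs shows identical outputs.
verdict: equivalent


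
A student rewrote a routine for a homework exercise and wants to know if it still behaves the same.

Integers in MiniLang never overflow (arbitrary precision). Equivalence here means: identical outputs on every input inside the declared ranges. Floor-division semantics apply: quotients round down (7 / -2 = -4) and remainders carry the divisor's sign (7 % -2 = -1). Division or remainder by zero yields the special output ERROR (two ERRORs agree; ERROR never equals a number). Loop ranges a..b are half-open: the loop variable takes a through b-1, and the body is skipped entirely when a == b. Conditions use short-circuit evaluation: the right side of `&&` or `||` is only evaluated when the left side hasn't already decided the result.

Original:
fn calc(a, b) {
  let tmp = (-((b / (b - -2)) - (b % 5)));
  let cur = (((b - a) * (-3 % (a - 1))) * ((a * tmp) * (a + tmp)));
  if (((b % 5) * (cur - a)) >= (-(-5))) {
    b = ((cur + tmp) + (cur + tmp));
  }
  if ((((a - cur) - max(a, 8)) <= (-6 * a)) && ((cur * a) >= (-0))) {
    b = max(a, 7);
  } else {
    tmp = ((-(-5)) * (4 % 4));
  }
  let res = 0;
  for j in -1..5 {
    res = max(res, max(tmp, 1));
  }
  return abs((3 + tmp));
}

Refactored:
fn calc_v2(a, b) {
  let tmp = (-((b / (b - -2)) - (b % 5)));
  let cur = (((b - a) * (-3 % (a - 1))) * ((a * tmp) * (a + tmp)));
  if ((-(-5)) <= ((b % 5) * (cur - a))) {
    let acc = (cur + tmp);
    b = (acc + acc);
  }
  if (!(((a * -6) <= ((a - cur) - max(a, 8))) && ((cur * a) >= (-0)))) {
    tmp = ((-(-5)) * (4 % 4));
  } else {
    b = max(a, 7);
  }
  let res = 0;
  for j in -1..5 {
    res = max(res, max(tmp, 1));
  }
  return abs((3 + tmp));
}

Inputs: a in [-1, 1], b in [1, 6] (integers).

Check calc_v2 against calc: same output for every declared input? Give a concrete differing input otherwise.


These are not equivalent — on a=-1, b=1 the outputs split (4 vs 3).
calc: tmp becomes 1; next cur becomes 0; next (((b % 5) * (cur - a)) >= (-(-5))) evaluates to false; next ((((a - cur) - max(a, 8)) <= (-6 * a)) && ((cur * a) >= (-0))) evaluates to true; next b becomes 7; next res becomes 0; next at j=-1:; next res becomes 1; next at j=0:; next res becomes 1; next at j=1:; next res becomes 1; next at j=2:; next res becomes 1; next at j=3:; next res becomes 1; next at j=4:; next res becomes 1; next final value 4
calc_v2: tmp becomes 1; next cur becomes 0; next ((-(-5)) <= ((b % 5) * (cur - a))) evaluates to false; next (!(((a * -6) <= ((a - cur) - max(a, 8))) && ((cur * a) >= (-0)))) evaluates to true; next tmp becomes 0; next res becomes 0; next at j=-1:; next res becomes 1; next at j=0:; next res becomes 1; next at j=1:; next res becomes 1; next at j=2:; next res becomes 1; next at j=3:; next res becomes 1; next at j=4:; next res becomes 1; next final value 3
verdict: not equivalent; witness: a=-1, b=1


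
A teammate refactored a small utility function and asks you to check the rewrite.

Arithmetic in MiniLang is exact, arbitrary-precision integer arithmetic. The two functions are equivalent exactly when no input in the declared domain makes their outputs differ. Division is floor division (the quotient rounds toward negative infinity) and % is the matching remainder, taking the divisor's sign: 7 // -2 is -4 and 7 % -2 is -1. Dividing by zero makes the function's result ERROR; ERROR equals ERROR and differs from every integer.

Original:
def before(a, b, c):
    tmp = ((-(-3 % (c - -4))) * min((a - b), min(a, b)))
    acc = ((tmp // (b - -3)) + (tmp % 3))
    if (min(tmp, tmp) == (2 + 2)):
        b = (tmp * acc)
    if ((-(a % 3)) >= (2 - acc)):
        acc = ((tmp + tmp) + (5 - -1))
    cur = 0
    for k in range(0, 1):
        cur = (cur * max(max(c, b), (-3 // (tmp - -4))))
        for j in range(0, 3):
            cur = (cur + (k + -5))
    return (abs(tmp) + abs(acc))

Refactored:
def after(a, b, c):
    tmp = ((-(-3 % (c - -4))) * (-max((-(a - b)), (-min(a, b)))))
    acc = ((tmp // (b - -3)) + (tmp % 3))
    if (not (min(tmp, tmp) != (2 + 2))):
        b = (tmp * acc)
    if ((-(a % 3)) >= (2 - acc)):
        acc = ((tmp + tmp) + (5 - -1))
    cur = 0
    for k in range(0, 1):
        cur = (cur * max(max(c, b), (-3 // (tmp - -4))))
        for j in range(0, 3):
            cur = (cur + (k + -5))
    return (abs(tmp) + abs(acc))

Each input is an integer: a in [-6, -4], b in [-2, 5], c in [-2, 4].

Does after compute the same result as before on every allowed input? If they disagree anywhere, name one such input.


Reading the diff, among the changes: comparison usage differs, and boolean connective usage differs, and min/max/abs usage differs.
Tracing a=-5, b=-2, c=0: before: tmp := 5 | acc := 7 | (min(tmp, tmp) == (2 + 2)): false | ((-(a % 3)) >= (2 - acc)): true | acc := 16 | cur := 0 | iter k=0: | cur := 0 | iter j=0: | cur := -5 | iter j=1: | cur := -10 | iter j=2: | cur := -15 | result 21 | after: tmp := 5 | acc := 7 | (not (min(tmp, tmp) != (2 + 2))): false | ((-(a % 3)) >= (2 - acc)): true | acc := 16 | cur := 0 | iter k=0: | cur := 0 | iter j=0: | cur := -5 | iter j=1: | cur := -10 | iter j=2: | cur := -15 | result 21 — matching result 21.
Sweeping the whole domain (168 inputs) finds no disagreement.
verdict: equivalent


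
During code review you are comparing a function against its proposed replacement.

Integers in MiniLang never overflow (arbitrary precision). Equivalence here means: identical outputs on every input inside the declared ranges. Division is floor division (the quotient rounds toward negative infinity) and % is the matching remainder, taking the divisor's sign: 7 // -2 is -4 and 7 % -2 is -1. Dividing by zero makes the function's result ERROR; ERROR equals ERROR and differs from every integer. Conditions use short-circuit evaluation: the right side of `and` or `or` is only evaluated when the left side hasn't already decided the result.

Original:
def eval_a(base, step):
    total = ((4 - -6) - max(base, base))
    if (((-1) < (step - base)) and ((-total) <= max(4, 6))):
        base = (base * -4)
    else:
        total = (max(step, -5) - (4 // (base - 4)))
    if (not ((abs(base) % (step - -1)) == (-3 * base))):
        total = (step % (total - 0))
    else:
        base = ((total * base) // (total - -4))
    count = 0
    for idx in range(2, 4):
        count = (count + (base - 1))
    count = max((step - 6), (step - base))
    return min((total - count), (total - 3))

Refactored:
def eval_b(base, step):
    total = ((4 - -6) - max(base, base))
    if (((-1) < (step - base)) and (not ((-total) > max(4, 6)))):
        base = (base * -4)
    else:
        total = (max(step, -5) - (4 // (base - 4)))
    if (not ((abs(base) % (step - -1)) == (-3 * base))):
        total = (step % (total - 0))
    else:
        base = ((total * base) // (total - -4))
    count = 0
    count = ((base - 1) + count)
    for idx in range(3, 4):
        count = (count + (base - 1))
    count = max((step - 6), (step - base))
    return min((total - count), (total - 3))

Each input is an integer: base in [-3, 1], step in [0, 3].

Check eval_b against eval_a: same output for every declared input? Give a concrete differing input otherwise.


The two versions differ — the changes include loop structure differs; also arithmetic usage differs; also constant usage differs; also comparison usage differs; also statement counts differ; also boolean connective usage differs.
One worked example (base=-2, step=3) — eval_a: total := 12 | (((-1) < (step - base)) and ((-total) <= max(4, 6))): true | base := 8 | (not ((abs(base) % (step - -1)) == (-3 * base))): true | total := 3 | count := 0 | iter idx=2: | count := 7 | iter idx=3: | count := 14 | count := -3 | result 0; eval_b: total := 12 | (((-1) < (step - base)) and (not ((-total) > max(4, 6)))): true | base := 8 | (not ((abs(base) % (step - -1)) == (-3 * base))): true | total := 3 | count := 0 | count := 7 | iter idx=3: | count := 14 | count := -3 | result 0; agreement on 0.
An exhaustive pass over the 20 declared inputs shows identical outputs.
verdict: equivalent


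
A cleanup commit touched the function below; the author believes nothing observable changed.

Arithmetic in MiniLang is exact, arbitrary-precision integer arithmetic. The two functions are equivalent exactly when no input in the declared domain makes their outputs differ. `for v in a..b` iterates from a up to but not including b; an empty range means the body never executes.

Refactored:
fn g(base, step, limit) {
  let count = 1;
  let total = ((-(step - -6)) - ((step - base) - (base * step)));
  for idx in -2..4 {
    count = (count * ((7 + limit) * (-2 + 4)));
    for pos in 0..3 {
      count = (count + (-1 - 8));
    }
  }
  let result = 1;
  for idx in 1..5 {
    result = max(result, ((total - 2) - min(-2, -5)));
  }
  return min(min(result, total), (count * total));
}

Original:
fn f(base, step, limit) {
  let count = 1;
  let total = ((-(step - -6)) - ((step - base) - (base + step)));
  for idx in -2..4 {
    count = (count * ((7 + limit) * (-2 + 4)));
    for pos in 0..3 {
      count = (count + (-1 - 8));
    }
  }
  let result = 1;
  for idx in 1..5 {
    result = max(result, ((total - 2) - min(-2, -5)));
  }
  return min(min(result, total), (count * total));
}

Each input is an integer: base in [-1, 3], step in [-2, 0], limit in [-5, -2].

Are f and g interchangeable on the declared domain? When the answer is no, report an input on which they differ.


Evaluate both at base=-1, step=-2, limit=-5.
f: count := 1 | total := -6 | iter idx=-2: | count := 4 | iter pos=0: | count := -5 | iter pos=1: | count := -14 | iter pos=2: | count := -23 | iter idx=-1: | count := -92 | iter pos=0: | count := -101 | iter pos=1: | count := -110 | iter pos=2: | count := -119 | iter idx=0: | count := -476 | iter pos=0: | count := -485 | iter pos=1: | count := -494 | iter pos=2: | count := -503 | iter idx=1: | count := -2012 | iter pos=0: | count := -2021 | iter pos=1: | count := -2030 | iter pos=2: | count := -2039 | iter idx=2: | count := -8156 | iter pos=0: | count := -8165 | iter pos=1: | count := -8174 | iter pos=2: | count := -8183 | iter idx=3: | count := -32732 | iter pos=0: | count := -32741 | iter pos=1: | count := -32750 | iter pos=2: | count := -32759 | result := 1 | iter idx=1: | result := 1 | iter idx=2: | result := 1 | iter idx=3: | result := 1 | iter idx=4: | result := 1 | result -6
g: count := 1 | total := -1 | iter idx=-2: | count := 4 | iter pos=0: | count := -5 | iter pos=1: | count := -14 | iter pos=2: | count := -23 | iter idx=-1: | count := -92 | iter pos=0: | count := -101 | iter pos=1: | count := -110 | iter pos=2: | count := -119 | iter idx=0: | count := -476 | iter pos=0: | count := -485 | iter pos=1: | count := -494 | iter pos=2: | count := -503 | iter idx=1: | count := -2012 | iter pos=0: | count := -2021 | iter pos=1: | count := -2030 | iter pos=2: | count := -2039 | iter idx=2: | count := -8156 | iter pos=0: | count := -8165 | iter pos=1: | count := -8174 | iter pos=2: | count := -8183 | iter idx=3: | count := -32732 | iter pos=0: | count := -32741 | iter pos=1: | count := -32750 | iter pos=2: | count := -32759 | result := 1 | iter idx=1: | result := 2 | iter idx=2: | result := 2 | iter idx=3: | result := 2 | iter idx=4: | result := 2 | result -1
-6 != -1, so the rewrite changes behavior.
verdict: not equivalent; witness: base=-1, step=-2, limit=-5


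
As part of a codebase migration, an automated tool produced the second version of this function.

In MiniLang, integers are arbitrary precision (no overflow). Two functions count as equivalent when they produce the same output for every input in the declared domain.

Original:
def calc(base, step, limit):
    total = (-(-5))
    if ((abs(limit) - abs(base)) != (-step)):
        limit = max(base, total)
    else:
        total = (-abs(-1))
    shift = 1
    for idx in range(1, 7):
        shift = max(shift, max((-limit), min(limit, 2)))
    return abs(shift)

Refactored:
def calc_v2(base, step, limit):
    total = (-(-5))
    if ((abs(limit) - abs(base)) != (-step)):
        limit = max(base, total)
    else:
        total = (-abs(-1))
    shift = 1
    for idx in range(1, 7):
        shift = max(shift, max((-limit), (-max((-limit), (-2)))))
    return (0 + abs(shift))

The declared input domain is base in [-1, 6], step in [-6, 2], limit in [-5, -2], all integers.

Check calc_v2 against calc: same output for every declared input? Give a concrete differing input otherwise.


Differences: arithmetic usage differs; min/max/abs usage differs; constant usage differs — yet all 288 inputs agree.
verdict: equivalent


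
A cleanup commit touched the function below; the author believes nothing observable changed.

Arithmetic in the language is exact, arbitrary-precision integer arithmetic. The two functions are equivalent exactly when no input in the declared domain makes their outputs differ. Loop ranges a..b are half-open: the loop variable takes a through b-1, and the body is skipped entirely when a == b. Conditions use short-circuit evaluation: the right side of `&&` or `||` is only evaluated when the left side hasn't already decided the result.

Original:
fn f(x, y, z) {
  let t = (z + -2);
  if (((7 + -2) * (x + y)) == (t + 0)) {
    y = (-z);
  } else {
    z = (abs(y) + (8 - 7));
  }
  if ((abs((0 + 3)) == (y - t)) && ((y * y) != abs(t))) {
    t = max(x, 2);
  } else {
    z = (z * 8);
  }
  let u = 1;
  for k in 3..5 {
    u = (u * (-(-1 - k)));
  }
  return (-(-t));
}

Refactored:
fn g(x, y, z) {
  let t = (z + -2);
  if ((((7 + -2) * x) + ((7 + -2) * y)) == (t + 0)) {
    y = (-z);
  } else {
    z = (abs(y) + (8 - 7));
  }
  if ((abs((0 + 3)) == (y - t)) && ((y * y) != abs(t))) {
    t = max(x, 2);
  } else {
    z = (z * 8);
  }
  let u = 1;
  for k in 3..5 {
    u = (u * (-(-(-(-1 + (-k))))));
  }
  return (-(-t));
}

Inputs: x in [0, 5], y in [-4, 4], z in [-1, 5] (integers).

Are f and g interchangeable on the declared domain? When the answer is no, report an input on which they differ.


Comparing the listings, the differences include: arithmetic usage differs; also constant usage differs.
Tracing x=5, y=3, z=1: f: t = -1; (((7 + -2) * (x + y)) == (t + 0)) -> false; z = 4; ((abs((0 + 3)) == (y - t)) && ((y * y) != abs(t))) -> false; z = 32; u = 1; [k=3]; u = 4; [k=4]; u = 20; return -1 | g: t = -1; ((((7 + -2) * x) + ((7 + -2) * y)) == (t + 0)) -> false; z = 4; ((abs((0 + 3)) == (y - t)) && ((y * y) != abs(t))) -> false; z = 32; u = 1; [k=3]; u = 4; [k=4]; u = 20; return -1 — matching result -1.
Every one of the 378 inputs gives matching results.
verdict: equivalent


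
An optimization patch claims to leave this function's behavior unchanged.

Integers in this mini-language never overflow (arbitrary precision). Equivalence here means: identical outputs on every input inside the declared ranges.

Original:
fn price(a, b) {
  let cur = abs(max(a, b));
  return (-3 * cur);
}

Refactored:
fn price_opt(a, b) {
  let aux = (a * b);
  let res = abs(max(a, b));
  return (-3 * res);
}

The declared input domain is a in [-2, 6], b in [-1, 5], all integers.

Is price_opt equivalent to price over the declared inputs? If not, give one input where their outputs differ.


The two versions differ — the changes include local variable names differ; and arithmetic usage differs; and statement counts differ.
Tracing a=6, b=0: price: cur := 6 | result -18 | price_opt: aux := 0 | res := 6 | result -18 — matching result -18.
Across all 63 domain points the two functions coincide.
verdict: equivalent


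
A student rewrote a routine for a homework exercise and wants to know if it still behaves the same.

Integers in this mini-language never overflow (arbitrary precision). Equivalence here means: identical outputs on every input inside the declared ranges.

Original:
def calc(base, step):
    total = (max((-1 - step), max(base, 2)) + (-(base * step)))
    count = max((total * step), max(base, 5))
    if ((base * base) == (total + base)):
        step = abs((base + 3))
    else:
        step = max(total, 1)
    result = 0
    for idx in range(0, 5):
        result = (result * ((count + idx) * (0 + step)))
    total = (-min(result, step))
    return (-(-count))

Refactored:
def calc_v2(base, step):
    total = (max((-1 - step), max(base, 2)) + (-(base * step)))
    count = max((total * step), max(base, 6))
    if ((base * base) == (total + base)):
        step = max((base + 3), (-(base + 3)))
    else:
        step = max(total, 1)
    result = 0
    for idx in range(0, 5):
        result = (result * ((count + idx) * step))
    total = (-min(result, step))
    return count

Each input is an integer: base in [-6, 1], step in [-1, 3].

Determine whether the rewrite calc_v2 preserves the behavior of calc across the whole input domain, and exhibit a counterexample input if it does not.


Take base=-6, step=-1.
calc: total becomes -4; next count becomes 5; next ((base * base) == (total + base)) evaluates to false; next step becomes 1; next result becomes 0; next at idx=0:; next result becomes 0; next at idx=1:; next result becomes 0; next at idx=2:; next result becomes 0; next at idx=3:; next result becomes 0; next at idx=4:; next result becomes 0; next total becomes 0; next final value 5
calc_v2: total becomes -4; next count becomes 6; next ((base * base) == (total + base)) evaluates to false; next step becomes 1; next result becomes 0; next at idx=0:; next result becomes 0; next at idx=1:; next result becomes 0; next at idx=2:; next result becomes 0; next at idx=3:; next result becomes 0; next at idx=4:; next result becomes 0; next total becomes 0; next final value 6
5 != 6, so the rewrite changes behavior.
verdict: not equivalent; witness: base=-6, step=-1


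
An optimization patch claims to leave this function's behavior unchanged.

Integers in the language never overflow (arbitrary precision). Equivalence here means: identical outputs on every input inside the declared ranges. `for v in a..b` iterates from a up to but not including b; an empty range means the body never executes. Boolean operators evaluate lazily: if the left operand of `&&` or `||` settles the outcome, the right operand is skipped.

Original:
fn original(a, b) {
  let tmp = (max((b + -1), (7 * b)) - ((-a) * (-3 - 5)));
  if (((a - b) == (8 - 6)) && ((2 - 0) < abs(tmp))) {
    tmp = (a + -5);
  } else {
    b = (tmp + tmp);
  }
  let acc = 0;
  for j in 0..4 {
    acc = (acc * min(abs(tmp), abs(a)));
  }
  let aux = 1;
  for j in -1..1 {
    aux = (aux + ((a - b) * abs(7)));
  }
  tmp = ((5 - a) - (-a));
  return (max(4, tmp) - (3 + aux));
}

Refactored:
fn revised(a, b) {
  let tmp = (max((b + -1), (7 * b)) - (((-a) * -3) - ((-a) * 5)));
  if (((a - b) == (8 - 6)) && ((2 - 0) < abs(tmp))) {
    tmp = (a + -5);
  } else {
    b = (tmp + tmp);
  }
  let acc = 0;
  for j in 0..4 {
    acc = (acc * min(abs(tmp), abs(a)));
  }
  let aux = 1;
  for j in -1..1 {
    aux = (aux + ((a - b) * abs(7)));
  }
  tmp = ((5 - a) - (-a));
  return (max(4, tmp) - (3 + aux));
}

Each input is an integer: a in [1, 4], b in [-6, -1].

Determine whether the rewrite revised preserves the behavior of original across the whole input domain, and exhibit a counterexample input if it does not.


Differences: arithmetic usage differs — yet all 24 inputs agree.
verdict: equivalent


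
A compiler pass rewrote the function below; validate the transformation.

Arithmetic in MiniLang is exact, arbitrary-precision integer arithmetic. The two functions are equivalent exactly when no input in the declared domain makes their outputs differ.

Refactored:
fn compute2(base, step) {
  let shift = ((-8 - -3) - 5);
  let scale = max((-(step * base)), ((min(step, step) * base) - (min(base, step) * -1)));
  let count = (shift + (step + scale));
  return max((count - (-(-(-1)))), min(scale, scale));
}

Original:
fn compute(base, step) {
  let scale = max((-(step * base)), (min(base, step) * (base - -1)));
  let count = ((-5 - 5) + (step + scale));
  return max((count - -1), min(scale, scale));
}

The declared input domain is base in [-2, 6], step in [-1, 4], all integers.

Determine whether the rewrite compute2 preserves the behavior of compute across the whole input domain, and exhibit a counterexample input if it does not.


These are not equivalent — on base=-2, step=-1 the outputs split (2 vs 0).
compute: scale := 2 | count := -9 | result 2
compute2: shift := -10 | scale := 0 | count := -11 | result 0
verdict: not equivalent; witness: base=-2, step=-1


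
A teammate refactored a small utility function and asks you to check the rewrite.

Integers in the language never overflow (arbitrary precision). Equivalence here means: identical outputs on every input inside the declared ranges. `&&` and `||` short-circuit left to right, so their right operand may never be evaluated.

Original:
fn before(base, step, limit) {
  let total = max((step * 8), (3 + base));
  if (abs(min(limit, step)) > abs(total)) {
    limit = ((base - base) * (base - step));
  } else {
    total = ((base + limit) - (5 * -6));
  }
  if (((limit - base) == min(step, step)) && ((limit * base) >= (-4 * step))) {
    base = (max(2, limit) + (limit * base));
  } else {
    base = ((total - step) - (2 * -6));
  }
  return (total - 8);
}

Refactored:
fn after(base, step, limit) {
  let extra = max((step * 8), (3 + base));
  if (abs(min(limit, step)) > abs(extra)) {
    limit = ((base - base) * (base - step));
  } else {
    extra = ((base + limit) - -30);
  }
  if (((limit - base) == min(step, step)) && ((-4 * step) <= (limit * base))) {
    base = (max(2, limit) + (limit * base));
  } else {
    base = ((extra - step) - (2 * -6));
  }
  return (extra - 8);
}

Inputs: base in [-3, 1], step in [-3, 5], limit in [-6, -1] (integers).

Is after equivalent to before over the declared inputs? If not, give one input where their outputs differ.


Reading the diff, among the changes: constant usage differs, plus arithmetic usage differs, plus comparison usage differs, plus local variable names differ.
Tracing base=-3, step=-2, limit=-5: before: total becomes 0; next (abs(min(limit, step)) > abs(total)) evaluates to true; next limit becomes 0; next (((limit - base) == min(step, step)) && ((limit * base) >= (-4 * step))) evaluates to false; next base becomes 14; next final value -8 | after: extra becomes 0; next (abs(min(limit, step)) > abs(extra)) evaluates to true; next limit becomes 0; next (((limit - base) == min(step, step)) && ((-4 * step) <= (limit * base))) evaluates to false; next base becomes 14; next final value -8 — matching result -8.
Checked all 270 inputs in the declared domain: the outputs agree on every one.
verdict: equivalent


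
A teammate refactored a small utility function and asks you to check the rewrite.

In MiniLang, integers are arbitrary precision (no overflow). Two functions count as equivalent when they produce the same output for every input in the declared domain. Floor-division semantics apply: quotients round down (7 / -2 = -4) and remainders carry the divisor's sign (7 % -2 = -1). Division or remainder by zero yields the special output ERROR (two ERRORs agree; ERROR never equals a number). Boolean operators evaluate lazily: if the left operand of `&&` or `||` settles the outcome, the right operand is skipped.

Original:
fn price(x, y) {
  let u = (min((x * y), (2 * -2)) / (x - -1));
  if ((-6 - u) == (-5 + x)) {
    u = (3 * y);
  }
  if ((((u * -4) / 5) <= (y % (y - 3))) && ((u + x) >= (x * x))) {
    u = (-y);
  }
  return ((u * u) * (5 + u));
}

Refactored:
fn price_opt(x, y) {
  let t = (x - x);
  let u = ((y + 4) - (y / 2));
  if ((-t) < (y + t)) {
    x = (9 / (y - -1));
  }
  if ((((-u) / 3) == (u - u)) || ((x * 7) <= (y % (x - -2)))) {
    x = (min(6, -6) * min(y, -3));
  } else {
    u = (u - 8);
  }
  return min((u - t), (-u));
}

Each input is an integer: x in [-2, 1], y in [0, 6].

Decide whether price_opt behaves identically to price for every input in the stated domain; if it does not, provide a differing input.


At x=-2, y=0: price gives 144, price_opt gives ERROR.
verdict: not equivalent; witness: x=-2, y=0
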